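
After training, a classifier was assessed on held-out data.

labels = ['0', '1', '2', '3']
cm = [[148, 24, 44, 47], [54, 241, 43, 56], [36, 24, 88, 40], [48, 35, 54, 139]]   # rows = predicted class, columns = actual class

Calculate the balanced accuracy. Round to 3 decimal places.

0.535

Balanced accuracy = mean of per-class recall.
  0: recall = 148/286 = 0.5175
  1: recall = 241/324 = 0.7438
  2: recall = 88/229 = 0.3843
  3: recall = 139/282 = 0.4929
Mean = (0.5175 + 0.7438 + 0.3843 + 0.4929) / 4 = 0.535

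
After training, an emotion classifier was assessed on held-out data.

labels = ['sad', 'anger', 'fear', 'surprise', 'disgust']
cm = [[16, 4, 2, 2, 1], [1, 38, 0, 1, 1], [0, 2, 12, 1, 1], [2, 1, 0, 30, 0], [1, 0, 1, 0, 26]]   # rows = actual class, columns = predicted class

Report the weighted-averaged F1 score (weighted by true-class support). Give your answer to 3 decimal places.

0.850

Per-class F1 score (2·TP/(2·TP+FP+FN)):
  sad: TP=16, FP=1+0+2+1=4, FN=4+2+2+1=9 → 32/45 = 0.7111
  anger: TP=38, FP=4+2+1+0=7, FN=1+0+1+1=3 → 76/86 = 0.8837
  fear: TP=12, FP=2+0+0+1=3, FN=0+2+1+1=4 → 24/31 = 0.7742
  surprise: TP=30, FP=2+1+1+0=4, FN=2+1+0+0=3 → 60/67 = 0.8955
  disgust: TP=26, FP=1+1+1+0=3, FN=1+0+1+0=2 → 52/57 = 0.9123
Weighted-F1 score = Σ (supportᵢ/N)·F1 scoreᵢ with N=143: (25/143)·0.7111 + (41/143)·0.8837 + (16/143)·0.7742 + (33/143)·0.8955 + (28/143)·0.9123 = 0.850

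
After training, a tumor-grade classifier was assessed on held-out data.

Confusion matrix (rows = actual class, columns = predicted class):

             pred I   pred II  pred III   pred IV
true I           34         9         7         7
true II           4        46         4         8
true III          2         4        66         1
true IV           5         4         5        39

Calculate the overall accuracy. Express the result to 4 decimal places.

0.7551

Accuracy = trace / total = (34+46+66+39=185) / 245 = 185/245 = 0.7551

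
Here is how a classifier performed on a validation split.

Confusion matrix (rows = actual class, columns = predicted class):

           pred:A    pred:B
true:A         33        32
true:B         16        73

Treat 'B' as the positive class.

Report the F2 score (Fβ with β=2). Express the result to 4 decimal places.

0.7918

Fβ = (1+β²)·TP / ((1+β²)·TP + β²·FN + FP), with β²=4
= 5·73 / (5·73 + 4·16 + 32) = 0.7918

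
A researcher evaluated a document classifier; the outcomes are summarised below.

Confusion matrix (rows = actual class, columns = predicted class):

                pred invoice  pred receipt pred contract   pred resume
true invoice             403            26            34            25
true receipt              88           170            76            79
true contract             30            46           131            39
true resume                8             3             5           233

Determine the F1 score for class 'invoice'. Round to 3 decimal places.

0.793

Take TP from the diagonal, FP from the rest of the 'invoice' prediction marginal, FN from the rest of the 'invoice' actual marginal.
F1 score = 2·TP/(2·TP+FP+FN).
invoice: TP=403, FP=88+30+8=126, FN=26+34+25=85 → 806/1017 = 0.7925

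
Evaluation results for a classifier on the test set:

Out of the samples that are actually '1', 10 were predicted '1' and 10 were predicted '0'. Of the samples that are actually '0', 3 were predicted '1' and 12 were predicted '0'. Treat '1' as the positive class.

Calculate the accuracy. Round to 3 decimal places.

0.629

Accuracy = (TP+TN)/N = (10+12)/35 = 0.629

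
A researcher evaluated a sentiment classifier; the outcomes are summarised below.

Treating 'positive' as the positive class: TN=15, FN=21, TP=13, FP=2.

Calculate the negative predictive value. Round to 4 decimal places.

NPV = TN/(TN+FN) = 15/(15+21) = 0.4167

0.4167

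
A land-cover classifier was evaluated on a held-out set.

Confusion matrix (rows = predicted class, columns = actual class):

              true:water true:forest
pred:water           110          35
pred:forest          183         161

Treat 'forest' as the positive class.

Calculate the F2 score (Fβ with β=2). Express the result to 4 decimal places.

0.7137

Fβ = (1+β²)·TP / ((1+β²)·TP + β²·FN + FP), with β²=4
= 5·161 / (5·161 + 4·35 + 183) = 0.7137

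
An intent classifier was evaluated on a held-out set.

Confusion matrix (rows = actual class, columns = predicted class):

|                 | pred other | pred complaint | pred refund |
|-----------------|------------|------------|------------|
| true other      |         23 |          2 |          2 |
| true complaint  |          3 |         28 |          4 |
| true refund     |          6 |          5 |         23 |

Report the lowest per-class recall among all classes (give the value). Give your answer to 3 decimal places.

0.676

Per-class recall (TP/(TP+FN)):
  other: TP=23, FN=2+2=4 → 23/27 = 0.8519
  complaint: TP=28, FN=3+4=7 → 28/35 = 0.8000
  refund: TP=23, FN=6+5=11 → 23/34 = 0.6765
Lowest is class 'refund' with recall = 0.676.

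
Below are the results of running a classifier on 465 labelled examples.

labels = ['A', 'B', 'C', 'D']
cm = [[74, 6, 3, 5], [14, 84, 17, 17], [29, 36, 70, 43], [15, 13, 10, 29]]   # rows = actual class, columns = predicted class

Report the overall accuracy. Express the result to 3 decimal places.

0.553

Accuracy = trace / total = (74+84+70+29=257) / 465 = 257/465 = 0.553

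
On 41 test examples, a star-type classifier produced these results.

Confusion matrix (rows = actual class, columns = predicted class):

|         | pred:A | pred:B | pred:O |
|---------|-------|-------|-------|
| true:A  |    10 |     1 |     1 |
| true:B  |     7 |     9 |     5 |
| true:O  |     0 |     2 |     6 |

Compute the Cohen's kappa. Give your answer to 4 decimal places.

Observed agreement pₒ = trace/N = 25/41 = 0.60976
Expected agreement pₑ = Σ (rowᵢ·colᵢ)/N² = (12·17 + 21·12 + 8·12)/41² = 0.32838
κ = (pₒ − pₑ)/(1 − pₑ) = (0.60976 − 0.32838)/(1 − 0.32838) = 0.4190

0.4190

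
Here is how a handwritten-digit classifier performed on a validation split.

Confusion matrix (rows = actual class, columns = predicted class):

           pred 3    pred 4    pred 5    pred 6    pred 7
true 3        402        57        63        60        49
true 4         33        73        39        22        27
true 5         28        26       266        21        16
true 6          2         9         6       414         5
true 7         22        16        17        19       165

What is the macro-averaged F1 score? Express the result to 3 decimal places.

0.666

Per-class F1 score (2·TP/(2·TP+FP+FN)):
  3: TP=402, FP=33+28+2+22=85, FN=57+63+60+49=229 → 804/1118 = 0.7191
  4: TP=73, FP=57+26+9+16=108, FN=33+39+22+27=121 → 146/375 = 0.3893
  5: TP=266, FP=63+39+6+17=125, FN=28+26+21+16=91 → 532/748 = 0.7112
  6: TP=414, FP=60+22+21+19=122, FN=2+9+6+5=22 → 828/972 = 0.8519
  7: TP=165, FP=49+27+16+5=97, FN=22+16+17+19=74 → 330/501 = 0.6587
Macro-F1 score = mean = (0.7191 + 0.3893 + 0.7112 + 0.8519 + 0.6587) / 5 = 0.666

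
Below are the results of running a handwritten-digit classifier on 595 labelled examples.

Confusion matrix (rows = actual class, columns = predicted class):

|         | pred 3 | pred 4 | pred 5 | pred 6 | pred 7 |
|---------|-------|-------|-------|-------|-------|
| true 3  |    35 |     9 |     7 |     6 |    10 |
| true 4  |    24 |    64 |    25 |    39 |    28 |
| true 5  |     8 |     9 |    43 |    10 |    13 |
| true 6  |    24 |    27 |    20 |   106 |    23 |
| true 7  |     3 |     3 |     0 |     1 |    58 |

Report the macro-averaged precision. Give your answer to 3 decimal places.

Per-class precision (TP/(TP+FP)):
  3: TP=35, FP=24+8+24+3=59 → 35/94 = 0.3723
  4: TP=64, FP=9+9+27+3=48 → 64/112 = 0.5714
  5: TP=43, FP=7+25+20+0=52 → 43/95 = 0.4526
  6: TP=106, FP=6+39+10+1=56 → 106/162 = 0.6543
  7: TP=58, FP=10+28+13+23=74 → 58/132 = 0.4394
Macro-precision = mean = (0.3723 + 0.5714 + 0.4526 + 0.6543 + 0.4394) / 5 = 0.498

0.498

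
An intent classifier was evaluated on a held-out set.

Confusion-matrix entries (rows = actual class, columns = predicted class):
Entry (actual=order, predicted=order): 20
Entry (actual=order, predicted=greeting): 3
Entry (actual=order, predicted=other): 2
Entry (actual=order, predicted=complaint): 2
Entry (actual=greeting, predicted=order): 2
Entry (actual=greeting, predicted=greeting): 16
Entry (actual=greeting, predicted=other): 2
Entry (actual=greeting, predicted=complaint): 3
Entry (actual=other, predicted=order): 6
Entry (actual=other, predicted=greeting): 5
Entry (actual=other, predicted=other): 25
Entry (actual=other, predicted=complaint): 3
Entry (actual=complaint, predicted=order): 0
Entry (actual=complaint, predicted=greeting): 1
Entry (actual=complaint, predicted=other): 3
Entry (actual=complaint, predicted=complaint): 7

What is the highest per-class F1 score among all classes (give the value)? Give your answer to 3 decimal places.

0.727

Per-class F1 score (2·TP/(2·TP+FP+FN)):
  order: TP=20, FP=2+6+0=8, FN=3+2+2=7 → 40/55 = 0.7273
  greeting: TP=16, FP=3+5+1=9, FN=2+2+3=7 → 32/48 = 0.6667
  other: TP=25, FP=2+2+3=7, FN=6+5+3=14 → 50/71 = 0.7042
  complaint: TP=7, FP=2+3+3=8, FN=0+1+3=4 → 14/26 = 0.5385
Highest is class 'order' with F1 score = 0.727.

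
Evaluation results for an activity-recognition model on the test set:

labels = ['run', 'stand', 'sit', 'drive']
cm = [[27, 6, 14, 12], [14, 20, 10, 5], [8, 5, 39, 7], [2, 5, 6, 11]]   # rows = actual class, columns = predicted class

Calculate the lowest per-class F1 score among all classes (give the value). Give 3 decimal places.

0.373

Per-class F1 score (2·TP/(2·TP+FP+FN)):
  run: TP=27, FP=14+8+2=24, FN=6+14+12=32 → 54/110 = 0.4909
  stand: TP=20, FP=6+5+5=16, FN=14+10+5=29 → 40/85 = 0.4706
  sit: TP=39, FP=14+10+6=30, FN=8+5+7=20 → 78/128 = 0.6094
  drive: TP=11, FP=12+5+7=24, FN=2+5+6=13 → 22/59 = 0.3729
Lowest is class 'drive' with F1 score = 0.373.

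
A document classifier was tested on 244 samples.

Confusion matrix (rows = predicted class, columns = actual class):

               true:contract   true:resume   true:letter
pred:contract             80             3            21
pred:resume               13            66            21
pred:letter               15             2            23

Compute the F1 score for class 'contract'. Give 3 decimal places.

0.755

Take TP from the diagonal, FP from the rest of the 'contract' prediction marginal, FN from the rest of the 'contract' actual marginal.
F1 score = 2·TP/(2·TP+FP+FN).
contract: TP=80, FP=3+21=24, FN=13+15=28 → 160/212 = 0.7547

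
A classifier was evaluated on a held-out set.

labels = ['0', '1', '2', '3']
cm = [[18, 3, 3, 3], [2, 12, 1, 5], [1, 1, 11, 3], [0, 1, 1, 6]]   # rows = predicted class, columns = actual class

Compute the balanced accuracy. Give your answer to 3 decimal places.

0.651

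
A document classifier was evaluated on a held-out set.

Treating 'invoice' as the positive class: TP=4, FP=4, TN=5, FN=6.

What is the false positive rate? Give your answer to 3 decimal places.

0.444

FPR = FP/(FP+TN) = 4/(4+5) = 0.444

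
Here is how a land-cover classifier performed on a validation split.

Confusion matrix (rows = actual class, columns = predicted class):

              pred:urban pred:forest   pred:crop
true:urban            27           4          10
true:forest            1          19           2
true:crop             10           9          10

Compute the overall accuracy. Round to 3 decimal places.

Accuracy = trace / total = (27+19+10=56) / 92 = 56/92 = 0.609

0.609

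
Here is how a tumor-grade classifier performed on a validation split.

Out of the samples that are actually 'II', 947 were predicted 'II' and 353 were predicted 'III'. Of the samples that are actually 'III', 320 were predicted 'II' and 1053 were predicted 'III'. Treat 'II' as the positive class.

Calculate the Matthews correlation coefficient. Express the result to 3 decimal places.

0.496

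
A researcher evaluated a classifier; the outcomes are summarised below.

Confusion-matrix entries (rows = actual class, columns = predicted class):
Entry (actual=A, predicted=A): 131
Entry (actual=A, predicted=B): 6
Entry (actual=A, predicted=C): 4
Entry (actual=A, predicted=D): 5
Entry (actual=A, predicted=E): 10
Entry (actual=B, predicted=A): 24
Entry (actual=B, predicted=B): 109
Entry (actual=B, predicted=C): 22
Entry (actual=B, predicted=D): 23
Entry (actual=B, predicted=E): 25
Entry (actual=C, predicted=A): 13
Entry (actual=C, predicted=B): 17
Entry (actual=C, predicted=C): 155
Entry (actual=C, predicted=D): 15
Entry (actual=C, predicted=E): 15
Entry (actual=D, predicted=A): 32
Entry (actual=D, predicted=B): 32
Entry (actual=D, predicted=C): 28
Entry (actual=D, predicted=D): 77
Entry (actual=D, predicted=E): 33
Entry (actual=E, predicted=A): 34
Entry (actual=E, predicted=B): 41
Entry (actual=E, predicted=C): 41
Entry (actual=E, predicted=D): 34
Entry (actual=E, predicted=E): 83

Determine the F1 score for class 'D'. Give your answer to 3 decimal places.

Take TP from the diagonal, FP from the rest of the 'D' prediction marginal, FN from the rest of the 'D' actual marginal.
F1 score = 2·TP/(2·TP+FP+FN).
D: TP=77, FP=5+23+15+34=77, FN=32+32+28+33=125 → 154/356 = 0.4326

0.433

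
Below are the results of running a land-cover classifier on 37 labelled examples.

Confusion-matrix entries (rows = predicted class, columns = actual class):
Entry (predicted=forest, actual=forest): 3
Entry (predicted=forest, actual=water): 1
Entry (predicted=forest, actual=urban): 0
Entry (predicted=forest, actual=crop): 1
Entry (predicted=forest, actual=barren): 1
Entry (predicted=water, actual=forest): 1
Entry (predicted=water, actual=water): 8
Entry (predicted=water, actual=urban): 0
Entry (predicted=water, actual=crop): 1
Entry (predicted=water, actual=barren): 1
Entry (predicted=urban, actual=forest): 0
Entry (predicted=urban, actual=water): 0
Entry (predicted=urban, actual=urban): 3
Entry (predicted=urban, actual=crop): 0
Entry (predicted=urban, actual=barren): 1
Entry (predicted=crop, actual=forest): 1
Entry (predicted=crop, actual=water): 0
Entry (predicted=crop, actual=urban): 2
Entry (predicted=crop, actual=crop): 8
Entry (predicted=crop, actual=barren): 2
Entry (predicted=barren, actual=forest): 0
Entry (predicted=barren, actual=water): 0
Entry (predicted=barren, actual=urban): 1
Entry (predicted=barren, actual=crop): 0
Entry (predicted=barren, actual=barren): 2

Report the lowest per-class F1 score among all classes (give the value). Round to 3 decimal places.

Per-class F1 score (2·TP/(2·TP+FP+FN)):
  forest: TP=3, FP=1+0+1+1=3, FN=1+0+1+0=2 → 6/11 = 0.5455
  water: TP=8, FP=1+0+1+1=3, FN=1+0+0+0=1 → 16/20 = 0.8000
  urban: TP=3, FP=0+0+0+1=1, FN=0+0+2+1=3 → 6/10 = 0.6000
  crop: TP=8, FP=1+0+2+2=5, FN=1+1+0+0=2 → 16/23 = 0.6957
  barren: TP=2, FP=0+0+1+0=1, FN=1+1+1+2=5 → 4/10 = 0.4000
Lowest is class 'barren' with F1 score = 0.400.

0.400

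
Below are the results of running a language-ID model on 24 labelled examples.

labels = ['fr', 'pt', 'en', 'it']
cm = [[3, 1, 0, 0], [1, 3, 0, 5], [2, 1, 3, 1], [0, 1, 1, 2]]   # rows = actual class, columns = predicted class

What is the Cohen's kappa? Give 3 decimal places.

0.288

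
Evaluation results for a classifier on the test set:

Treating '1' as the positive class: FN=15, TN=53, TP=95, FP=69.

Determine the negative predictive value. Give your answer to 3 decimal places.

NPV = TN/(TN+FN) = 53/(53+15) = 0.779

0.779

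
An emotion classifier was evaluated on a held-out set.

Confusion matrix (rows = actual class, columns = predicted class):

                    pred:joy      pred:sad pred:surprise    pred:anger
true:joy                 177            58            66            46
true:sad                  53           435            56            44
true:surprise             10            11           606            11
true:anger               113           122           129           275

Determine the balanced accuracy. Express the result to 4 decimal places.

0.6575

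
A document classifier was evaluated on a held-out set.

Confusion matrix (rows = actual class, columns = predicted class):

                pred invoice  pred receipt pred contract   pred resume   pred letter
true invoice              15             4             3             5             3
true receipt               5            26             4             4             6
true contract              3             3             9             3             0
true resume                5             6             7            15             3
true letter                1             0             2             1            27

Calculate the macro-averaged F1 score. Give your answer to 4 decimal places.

Per-class F1 score (2·TP/(2·TP+FP+FN)):
  invoice: TP=15, FP=5+3+5+1=14, FN=4+3+5+3=15 → 30/59 = 0.50847
  receipt: TP=26, FP=4+3+6+0=13, FN=5+4+4+6=19 → 52/84 = 0.61905
  contract: TP=9, FP=3+4+7+2=16, FN=3+3+3+0=9 → 18/43 = 0.41860
  resume: TP=15, FP=5+4+3+1=13, FN=5+6+7+3=21 → 30/64 = 0.46875
  letter: TP=27, FP=3+6+0+3=12, FN=1+0+2+1=4 → 54/70 = 0.77143
Macro-F1 score = mean = (0.50847 + 0.61905 + 0.41860 + 0.46875 + 0.77143) / 5 = 0.5573

0.5573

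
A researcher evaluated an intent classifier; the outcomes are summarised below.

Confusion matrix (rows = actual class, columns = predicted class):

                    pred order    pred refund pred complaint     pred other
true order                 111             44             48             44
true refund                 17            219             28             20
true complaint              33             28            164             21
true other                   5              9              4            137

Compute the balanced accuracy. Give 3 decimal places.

Balanced accuracy = mean of per-class recall.
  order: recall = 111/247 = 0.4494
  refund: recall = 219/284 = 0.7711
  complaint: recall = 164/246 = 0.6667
  other: recall = 137/155 = 0.8839
Mean = (0.4494 + 0.7711 + 0.6667 + 0.8839) / 4 = 0.693

0.693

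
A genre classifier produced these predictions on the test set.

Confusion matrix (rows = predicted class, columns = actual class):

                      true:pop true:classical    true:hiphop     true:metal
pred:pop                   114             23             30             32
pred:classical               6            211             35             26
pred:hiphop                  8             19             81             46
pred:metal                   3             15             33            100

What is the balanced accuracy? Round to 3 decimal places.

Balanced accuracy = mean of per-class recall.
  pop: recall = 114/131 = 0.8702
  classical: recall = 211/268 = 0.7873
  hiphop: recall = 81/179 = 0.4525
  metal: recall = 100/204 = 0.4902
Mean = (0.8702 + 0.7873 + 0.4525 + 0.4902) / 4 = 0.650

0.650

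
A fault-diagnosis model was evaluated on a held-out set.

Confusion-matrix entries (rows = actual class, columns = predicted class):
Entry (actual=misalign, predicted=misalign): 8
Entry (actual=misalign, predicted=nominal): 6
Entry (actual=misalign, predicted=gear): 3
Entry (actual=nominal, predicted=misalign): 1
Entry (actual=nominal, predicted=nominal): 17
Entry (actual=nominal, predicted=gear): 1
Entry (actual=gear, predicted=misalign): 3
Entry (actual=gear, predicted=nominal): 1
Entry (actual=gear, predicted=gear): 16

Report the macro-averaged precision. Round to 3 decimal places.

0.725

Per-class precision (TP/(TP+FP)):
  misalign: TP=8, FP=1+3=4 → 8/12 = 0.6667
  nominal: TP=17, FP=6+1=7 → 17/24 = 0.7083
  gear: TP=16, FP=3+1=4 → 16/20 = 0.8000
Macro-precision = mean = (0.6667 + 0.7083 + 0.8000) / 3 = 0.725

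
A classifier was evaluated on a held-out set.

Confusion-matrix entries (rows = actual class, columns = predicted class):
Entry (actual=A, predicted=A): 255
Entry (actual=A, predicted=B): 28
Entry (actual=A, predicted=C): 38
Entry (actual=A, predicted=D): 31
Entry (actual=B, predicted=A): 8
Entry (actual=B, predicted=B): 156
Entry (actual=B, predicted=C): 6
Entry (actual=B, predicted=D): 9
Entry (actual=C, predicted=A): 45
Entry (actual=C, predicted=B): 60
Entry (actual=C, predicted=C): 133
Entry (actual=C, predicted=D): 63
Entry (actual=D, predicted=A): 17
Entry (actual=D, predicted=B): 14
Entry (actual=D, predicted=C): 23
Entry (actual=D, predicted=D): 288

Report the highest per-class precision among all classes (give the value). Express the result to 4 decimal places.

0.7846

Per-class precision (TP/(TP+FP)):
  A: TP=255, FP=8+45+17=70 → 255/325 = 0.78462
  B: TP=156, FP=28+60+14=102 → 156/258 = 0.60465
  C: TP=133, FP=38+6+23=67 → 133/200 = 0.66500
  D: TP=288, FP=31+9+63=103 → 288/391 = 0.73657
Highest is class 'A' with precision = 0.7846.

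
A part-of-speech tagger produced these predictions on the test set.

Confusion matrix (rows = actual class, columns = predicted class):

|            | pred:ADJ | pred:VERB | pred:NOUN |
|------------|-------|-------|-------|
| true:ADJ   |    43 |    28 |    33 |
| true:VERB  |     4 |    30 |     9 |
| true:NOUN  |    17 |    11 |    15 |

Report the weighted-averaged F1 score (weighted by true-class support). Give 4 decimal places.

0.4693

Per-class F1 score (2·TP/(2·TP+FP+FN)):
  ADJ: TP=43, FP=4+17=21, FN=28+33=61 → 86/168 = 0.51190
  VERB: TP=30, FP=28+11=39, FN=4+9=13 → 60/112 = 0.53571
  NOUN: TP=15, FP=33+9=42, FN=17+11=28 → 30/100 = 0.30000
Weighted-F1 score = Σ (supportᵢ/N)·F1 scoreᵢ with N=190: (104/190)·0.51190 + (43/190)·0.53571 + (43/190)·0.30000 = 0.4693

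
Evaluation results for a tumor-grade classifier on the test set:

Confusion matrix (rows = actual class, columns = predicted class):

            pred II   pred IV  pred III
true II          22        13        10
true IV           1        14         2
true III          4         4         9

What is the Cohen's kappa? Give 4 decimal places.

0.3515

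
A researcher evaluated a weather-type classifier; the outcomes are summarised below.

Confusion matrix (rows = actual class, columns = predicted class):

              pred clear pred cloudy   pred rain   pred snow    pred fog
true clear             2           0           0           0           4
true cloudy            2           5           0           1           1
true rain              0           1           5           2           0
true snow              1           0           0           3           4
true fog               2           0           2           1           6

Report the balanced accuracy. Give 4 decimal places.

Balanced accuracy = mean of per-class recall.
  clear: recall = 2/6 = 0.33333
  cloudy: recall = 5/9 = 0.55556
  rain: recall = 5/8 = 0.62500
  snow: recall = 3/8 = 0.37500
  fog: recall = 6/11 = 0.54545
Mean = (0.33333 + 0.55556 + 0.62500 + 0.37500 + 0.54545) / 5 = 0.4869

0.4869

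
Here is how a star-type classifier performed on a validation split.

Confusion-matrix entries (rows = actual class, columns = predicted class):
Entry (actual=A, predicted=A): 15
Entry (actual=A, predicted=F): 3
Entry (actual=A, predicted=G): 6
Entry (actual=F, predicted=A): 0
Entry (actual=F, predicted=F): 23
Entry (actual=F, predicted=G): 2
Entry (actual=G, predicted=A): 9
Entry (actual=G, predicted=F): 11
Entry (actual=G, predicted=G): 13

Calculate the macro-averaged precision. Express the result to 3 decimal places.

0.622

Per-class precision (TP/(TP+FP)):
  A: TP=15, FP=0+9=9 → 15/24 = 0.6250
  F: TP=23, FP=3+11=14 → 23/37 = 0.6216
  G: TP=13, FP=6+2=8 → 13/21 = 0.6190
Macro-precision = mean = (0.6250 + 0.6216 + 0.6190) / 3 = 0.622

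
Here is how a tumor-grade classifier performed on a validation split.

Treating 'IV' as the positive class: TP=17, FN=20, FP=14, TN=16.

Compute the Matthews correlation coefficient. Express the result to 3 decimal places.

MCC = (TP·TN − FP·FN) / √((TP+FP)(TP+FN)(TN+FP)(TN+FN))
Numerator = 17·16 − 14·20 = -8
Denominator = √(31·37·30·36) = √1238760 = 1112.9960
MCC = -8 / 1112.9960 = -0.007

-0.007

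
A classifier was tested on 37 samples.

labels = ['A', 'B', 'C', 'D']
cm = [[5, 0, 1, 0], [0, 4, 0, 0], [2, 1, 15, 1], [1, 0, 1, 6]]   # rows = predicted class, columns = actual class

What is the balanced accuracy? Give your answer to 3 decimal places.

Balanced accuracy = mean of per-class recall.
  A: recall = 5/8 = 0.6250
  B: recall = 4/5 = 0.8000
  C: recall = 15/17 = 0.8824
  D: recall = 6/7 = 0.8571
Mean = (0.6250 + 0.8000 + 0.8824 + 0.8571) / 4 = 0.791

0.791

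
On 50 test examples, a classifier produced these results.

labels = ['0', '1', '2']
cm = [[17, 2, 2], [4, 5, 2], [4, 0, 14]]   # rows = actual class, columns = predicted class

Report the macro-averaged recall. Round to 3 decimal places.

Per-class recall (TP/(TP+FN)):
  0: TP=17, FN=2+2=4 → 17/21 = 0.8095
  1: TP=5, FN=4+2=6 → 5/11 = 0.4545
  2: TP=14, FN=4+0=4 → 14/18 = 0.7778
Macro-recall = mean = (0.8095 + 0.4545 + 0.7778) / 3 = 0.681

0.681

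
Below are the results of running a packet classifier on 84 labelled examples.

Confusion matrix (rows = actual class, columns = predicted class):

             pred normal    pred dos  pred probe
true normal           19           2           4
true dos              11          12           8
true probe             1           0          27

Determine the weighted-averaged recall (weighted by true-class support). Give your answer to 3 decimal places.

0.690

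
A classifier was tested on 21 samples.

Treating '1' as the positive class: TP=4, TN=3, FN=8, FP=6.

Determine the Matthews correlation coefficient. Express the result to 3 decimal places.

MCC = (TP·TN − FP·FN) / √((TP+FP)(TP+FN)(TN+FP)(TN+FN))
Numerator = 4·3 − 6·8 = -36
Denominator = √(10·12·9·11) = √11880 = 108.9954
MCC = -36 / 108.9954 = -0.330

-0.330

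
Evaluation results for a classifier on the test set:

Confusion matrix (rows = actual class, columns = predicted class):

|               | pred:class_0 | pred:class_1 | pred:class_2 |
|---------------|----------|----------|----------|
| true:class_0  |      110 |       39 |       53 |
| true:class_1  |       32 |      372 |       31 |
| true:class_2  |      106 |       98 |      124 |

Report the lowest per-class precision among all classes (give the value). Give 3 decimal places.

Per-class precision (TP/(TP+FP)):
  class_0: TP=110, FP=32+106=138 → 110/248 = 0.4435
  class_1: TP=372, FP=39+98=137 → 372/509 = 0.7308
  class_2: TP=124, FP=53+31=84 → 124/208 = 0.5962
Lowest is class 'class_0' with precision = 0.444.

0.444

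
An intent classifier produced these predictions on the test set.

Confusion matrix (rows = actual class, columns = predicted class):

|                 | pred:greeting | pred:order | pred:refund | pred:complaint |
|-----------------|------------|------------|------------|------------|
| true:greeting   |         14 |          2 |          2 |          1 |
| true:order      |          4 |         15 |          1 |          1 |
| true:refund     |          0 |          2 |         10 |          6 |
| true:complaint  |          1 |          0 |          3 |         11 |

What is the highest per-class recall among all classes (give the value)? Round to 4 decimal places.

0.7368

Per-class recall (TP/(TP+FN)):
  greeting: TP=14, FN=2+2+1=5 → 14/19 = 0.73684
  order: TP=15, FN=4+1+1=6 → 15/21 = 0.71429
  refund: TP=10, FN=0+2+6=8 → 10/18 = 0.55556
  complaint: TP=11, FN=1+0+3=4 → 11/15 = 0.73333
Highest is class 'greeting' with recall = 0.7368.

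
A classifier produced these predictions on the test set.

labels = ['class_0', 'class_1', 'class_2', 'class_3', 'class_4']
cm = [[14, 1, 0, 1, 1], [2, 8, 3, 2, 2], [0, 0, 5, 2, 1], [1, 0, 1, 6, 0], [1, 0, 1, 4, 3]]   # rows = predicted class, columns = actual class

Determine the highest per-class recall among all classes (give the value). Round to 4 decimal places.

Per-class recall (TP/(TP+FN)):
  class_0: TP=14, FN=2+0+1+1=4 → 14/18 = 0.77778
  class_1: TP=8, FN=1+0+0+0=1 → 8/9 = 0.88889
  class_2: TP=5, FN=0+3+1+1=5 → 5/10 = 0.50000
  class_3: TP=6, FN=1+2+2+4=9 → 6/15 = 0.40000
  class_4: TP=3, FN=1+2+1+0=4 → 3/7 = 0.42857
Highest is class 'class_1' with recall = 0.8889.

0.8889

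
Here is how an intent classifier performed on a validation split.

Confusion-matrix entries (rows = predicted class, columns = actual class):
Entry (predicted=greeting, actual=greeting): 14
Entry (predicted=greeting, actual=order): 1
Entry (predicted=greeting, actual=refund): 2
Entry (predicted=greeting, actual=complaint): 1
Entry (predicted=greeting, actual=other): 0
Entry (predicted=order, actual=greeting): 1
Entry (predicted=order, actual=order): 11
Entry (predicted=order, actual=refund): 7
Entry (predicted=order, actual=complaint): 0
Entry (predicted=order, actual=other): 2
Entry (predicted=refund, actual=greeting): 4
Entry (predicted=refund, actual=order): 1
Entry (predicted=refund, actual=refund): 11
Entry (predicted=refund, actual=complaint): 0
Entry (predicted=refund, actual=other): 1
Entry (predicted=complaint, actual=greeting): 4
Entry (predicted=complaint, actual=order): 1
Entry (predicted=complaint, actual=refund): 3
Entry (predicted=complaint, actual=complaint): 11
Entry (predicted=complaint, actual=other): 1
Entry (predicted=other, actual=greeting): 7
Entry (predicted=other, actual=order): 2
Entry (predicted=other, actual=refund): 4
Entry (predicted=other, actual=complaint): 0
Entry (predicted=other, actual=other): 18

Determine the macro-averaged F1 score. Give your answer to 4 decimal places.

0.6089

Per-class F1 score (2·TP/(2·TP+FP+FN)):
  greeting: TP=14, FP=1+2+1+0=4, FN=1+4+4+7=16 → 28/48 = 0.58333
  order: TP=11, FP=1+7+0+2=10, FN=1+1+1+2=5 → 22/37 = 0.59459
  refund: TP=11, FP=4+1+0+1=6, FN=2+7+3+4=16 → 22/44 = 0.50000
  complaint: TP=11, FP=4+1+3+1=9, FN=1+0+0+0=1 → 22/32 = 0.68750
  other: TP=18, FP=7+2+4+0=13, FN=0+2+1+1=4 → 36/53 = 0.67925
Macro-F1 score = mean = (0.58333 + 0.59459 + 0.50000 + 0.68750 + 0.67925) / 5 = 0.6089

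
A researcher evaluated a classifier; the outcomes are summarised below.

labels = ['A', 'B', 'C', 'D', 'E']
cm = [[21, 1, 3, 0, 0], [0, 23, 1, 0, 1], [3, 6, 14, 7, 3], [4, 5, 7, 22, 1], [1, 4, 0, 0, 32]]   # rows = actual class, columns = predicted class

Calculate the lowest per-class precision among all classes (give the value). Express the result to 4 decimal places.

0.5600

Per-class precision (TP/(TP+FP)):
  A: TP=21, FP=0+3+4+1=8 → 21/29 = 0.72414
  B: TP=23, FP=1+6+5+4=16 → 23/39 = 0.58974
  C: TP=14, FP=3+1+7+0=11 → 14/25 = 0.56000
  D: TP=22, FP=0+0+7+0=7 → 22/29 = 0.75862
  E: TP=32, FP=0+1+3+1=5 → 32/37 = 0.86486
Lowest is class 'C' with precision = 0.5600.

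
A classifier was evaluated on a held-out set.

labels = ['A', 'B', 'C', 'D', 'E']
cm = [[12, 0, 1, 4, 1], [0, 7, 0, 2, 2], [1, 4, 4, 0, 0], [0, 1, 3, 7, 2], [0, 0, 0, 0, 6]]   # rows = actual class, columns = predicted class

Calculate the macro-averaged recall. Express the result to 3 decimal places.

Per-class recall (TP/(TP+FN)):
  A: TP=12, FN=0+1+4+1=6 → 12/18 = 0.6667
  B: TP=7, FN=0+0+2+2=4 → 7/11 = 0.6364
  C: TP=4, FN=1+4+0+0=5 → 4/9 = 0.4444
  D: TP=7, FN=0+1+3+2=6 → 7/13 = 0.5385
  E: TP=6, FN=0+0+0+0=0 → 6/6 = 1.0000
Macro-recall = mean = (0.6667 + 0.6364 + 0.4444 + 0.5385 + 1.0000) / 5 = 0.657

0.657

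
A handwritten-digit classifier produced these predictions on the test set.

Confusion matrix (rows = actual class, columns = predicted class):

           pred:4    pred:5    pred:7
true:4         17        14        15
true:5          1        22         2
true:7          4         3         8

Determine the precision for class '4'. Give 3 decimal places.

One-vs-rest for '4': TP = diagonal; FP = other classes predicted '4'; FN = '4' predicted as other.
precision = TP/(TP+FP).
4: TP=17, FP=1+4=5 → 17/22 = 0.7727

0.773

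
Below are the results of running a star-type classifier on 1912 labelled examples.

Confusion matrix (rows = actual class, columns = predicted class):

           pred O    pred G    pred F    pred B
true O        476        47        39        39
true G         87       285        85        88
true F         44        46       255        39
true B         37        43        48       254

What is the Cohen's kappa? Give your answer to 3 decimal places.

Observed agreement pₒ = trace/N = 1270/1912 = 0.6642
Expected agreement pₑ = Σ (rowᵢ·colᵢ)/N² = (601·644 + 545·421 + 384·427 + 382·420)/1912² = 0.2574
κ = (pₒ − pₑ)/(1 − pₑ) = (0.6642 − 0.2574)/(1 − 0.2574) = 0.548

0.548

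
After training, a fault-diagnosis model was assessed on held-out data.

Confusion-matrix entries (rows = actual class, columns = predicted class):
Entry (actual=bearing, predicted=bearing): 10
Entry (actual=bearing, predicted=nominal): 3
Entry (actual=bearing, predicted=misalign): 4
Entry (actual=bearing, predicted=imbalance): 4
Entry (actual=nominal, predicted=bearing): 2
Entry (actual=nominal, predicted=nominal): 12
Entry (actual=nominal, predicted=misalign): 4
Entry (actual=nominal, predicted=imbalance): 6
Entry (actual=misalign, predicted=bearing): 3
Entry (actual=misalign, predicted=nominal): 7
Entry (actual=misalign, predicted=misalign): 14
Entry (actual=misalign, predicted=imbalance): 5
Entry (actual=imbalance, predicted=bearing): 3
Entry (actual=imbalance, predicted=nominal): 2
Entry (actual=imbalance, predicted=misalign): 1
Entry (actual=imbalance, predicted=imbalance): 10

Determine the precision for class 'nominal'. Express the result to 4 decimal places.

0.5000

Take TP from the diagonal, FP from the rest of the 'nominal' prediction marginal, FN from the rest of the 'nominal' actual marginal.
precision = TP/(TP+FP).
nominal: TP=12, FP=3+7+2=12 → 12/24 = 0.50000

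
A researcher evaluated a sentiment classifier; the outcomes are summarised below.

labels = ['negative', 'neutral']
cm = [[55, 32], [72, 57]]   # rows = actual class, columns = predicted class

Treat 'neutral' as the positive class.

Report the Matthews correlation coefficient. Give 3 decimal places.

MCC = (TP·TN − FP·FN) / √((TP+FP)(TP+FN)(TN+FP)(TN+FN))
Numerator = 57·55 − 32·72 = 831
Denominator = √(89·129·87·127) = √126853569 = 11262.9290
MCC = 831 / 11262.9290 = 0.074

0.074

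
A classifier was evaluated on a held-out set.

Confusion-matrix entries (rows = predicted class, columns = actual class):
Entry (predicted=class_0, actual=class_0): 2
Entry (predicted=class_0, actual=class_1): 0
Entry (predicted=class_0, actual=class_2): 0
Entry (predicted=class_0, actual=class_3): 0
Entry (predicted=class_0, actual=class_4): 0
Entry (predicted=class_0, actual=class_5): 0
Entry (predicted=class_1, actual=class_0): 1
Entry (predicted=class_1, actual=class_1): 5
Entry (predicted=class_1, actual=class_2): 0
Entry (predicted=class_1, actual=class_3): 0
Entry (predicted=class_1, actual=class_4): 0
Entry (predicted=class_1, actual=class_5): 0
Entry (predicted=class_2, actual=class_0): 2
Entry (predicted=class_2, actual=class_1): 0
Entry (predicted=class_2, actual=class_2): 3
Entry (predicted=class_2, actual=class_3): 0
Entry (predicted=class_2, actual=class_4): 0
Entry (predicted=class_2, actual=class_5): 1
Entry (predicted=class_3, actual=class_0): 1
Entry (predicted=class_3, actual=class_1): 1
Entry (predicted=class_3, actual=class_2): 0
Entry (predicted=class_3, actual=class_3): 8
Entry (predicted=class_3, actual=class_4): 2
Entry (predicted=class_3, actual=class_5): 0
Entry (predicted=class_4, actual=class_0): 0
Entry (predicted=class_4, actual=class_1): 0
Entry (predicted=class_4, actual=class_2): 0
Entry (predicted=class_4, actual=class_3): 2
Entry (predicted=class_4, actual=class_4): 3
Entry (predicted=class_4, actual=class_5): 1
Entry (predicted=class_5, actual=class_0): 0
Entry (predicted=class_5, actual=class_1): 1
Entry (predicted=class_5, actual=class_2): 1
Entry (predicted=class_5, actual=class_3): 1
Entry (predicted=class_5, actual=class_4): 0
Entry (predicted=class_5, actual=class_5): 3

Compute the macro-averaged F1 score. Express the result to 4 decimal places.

Per-class F1 score (2·TP/(2·TP+FP+FN)):
  class_0: TP=2, FP=0+0+0+0+0=0, FN=1+2+1+0+0=4 → 4/8 = 0.50000
  class_1: TP=5, FP=1+0+0+0+0=1, FN=0+0+1+0+1=2 → 10/13 = 0.76923
  class_2: TP=3, FP=2+0+0+0+1=3, FN=0+0+0+0+1=1 → 6/10 = 0.60000
  class_3: TP=8, FP=1+1+0+2+0=4, FN=0+0+0+2+1=3 → 16/23 = 0.69565
  class_4: TP=3, FP=0+0+0+2+1=3, FN=0+0+0+2+0=2 → 6/11 = 0.54545
  class_5: TP=3, FP=0+1+1+1+0=3, FN=0+0+1+0+1=2 → 6/11 = 0.54545
Macro-F1 score = mean = (0.50000 + 0.76923 + 0.60000 + 0.69565 + 0.54545 + 0.54545) / 6 = 0.6093

0.6093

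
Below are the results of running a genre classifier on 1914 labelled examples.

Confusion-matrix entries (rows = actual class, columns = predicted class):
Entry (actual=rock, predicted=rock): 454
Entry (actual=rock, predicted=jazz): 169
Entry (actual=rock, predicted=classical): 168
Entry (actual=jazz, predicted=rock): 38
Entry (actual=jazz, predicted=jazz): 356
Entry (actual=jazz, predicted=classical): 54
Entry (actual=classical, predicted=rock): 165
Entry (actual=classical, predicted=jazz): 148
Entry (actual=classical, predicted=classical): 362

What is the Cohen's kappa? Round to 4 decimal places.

Observed agreement pₒ = trace/N = 1172/1914 = 0.61233
Expected agreement pₑ = Σ (rowᵢ·colᵢ)/N² = (791·657 + 448·673 + 675·584)/1914² = 0.33177
κ = (pₒ − pₑ)/(1 − pₑ) = (0.61233 − 0.33177)/(1 − 0.33177) = 0.4199

0.4199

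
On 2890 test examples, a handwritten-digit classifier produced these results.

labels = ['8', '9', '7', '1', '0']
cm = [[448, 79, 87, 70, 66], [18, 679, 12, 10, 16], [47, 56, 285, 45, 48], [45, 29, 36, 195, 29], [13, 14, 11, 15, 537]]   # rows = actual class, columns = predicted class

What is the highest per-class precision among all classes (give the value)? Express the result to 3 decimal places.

Per-class precision (TP/(TP+FP)):
  8: TP=448, FP=18+47+45+13=123 → 448/571 = 0.7846
  9: TP=679, FP=79+56+29+14=178 → 679/857 = 0.7923
  7: TP=285, FP=87+12+36+11=146 → 285/431 = 0.6613
  1: TP=195, FP=70+10+45+15=140 → 195/335 = 0.5821
  0: TP=537, FP=66+16+48+29=159 → 537/696 = 0.7716
Highest is class '9' with precision = 0.792.

0.792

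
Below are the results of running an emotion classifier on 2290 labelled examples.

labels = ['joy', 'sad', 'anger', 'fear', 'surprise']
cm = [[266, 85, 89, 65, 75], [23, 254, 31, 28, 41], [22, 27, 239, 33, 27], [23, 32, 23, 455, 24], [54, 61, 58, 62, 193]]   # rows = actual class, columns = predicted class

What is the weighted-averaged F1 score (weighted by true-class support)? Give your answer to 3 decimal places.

0.607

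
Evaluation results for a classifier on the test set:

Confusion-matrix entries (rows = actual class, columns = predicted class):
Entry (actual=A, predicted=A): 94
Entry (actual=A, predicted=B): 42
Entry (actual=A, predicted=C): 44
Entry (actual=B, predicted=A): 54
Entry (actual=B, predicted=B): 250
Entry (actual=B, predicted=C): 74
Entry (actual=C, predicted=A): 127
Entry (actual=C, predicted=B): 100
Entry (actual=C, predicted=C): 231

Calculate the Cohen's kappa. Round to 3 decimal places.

Observed agreement pₒ = trace/N = 575/1016 = 0.5659
Expected agreement pₑ = Σ (rowᵢ·colᵢ)/N² = (180·275 + 378·392 + 458·349)/1016² = 0.3463
κ = (pₒ − pₑ)/(1 − pₑ) = (0.5659 − 0.3463)/(1 − 0.3463) = 0.336

0.336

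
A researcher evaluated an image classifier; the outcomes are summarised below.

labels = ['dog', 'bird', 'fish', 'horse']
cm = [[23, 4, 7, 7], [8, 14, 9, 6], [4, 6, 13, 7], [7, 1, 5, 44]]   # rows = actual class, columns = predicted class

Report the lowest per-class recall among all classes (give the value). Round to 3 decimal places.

0.378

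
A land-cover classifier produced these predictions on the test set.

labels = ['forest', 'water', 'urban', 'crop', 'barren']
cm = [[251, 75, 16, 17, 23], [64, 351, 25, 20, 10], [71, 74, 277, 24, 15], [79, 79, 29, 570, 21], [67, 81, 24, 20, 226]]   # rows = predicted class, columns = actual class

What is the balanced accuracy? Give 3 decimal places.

0.678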